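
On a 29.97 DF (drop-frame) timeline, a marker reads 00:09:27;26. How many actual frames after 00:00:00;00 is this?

17018

As if non-drop at 30 labels/s: (0 × 3600 + 9 × 60 + 27) × 30 + 26 = 17036.
Minute boundaries passed: 9; those not divisible by 10: 9 − 0 = 9; dropped labels = 2 × 9 = 18.
Actual frame index = 17036 − 18 = 17018.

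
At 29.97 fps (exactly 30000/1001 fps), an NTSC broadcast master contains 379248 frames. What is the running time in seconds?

12654.2416 seconds

Running time = 379248 / (30000/1001) = 12654.2416 s.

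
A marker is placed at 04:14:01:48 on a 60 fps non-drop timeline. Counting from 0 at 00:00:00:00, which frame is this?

frame 914508

Total seconds to the label: (4 × 3600 + 14 × 60 + 1) = 15241.
Frame index = 15241 × 60 + 48 = 914508.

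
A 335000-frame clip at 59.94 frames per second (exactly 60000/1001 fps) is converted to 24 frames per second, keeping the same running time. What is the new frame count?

134134 frames

Target frames = source frames × (target rate / source rate) = 335000 × (24)/(60000/1001) = 335000 × 1001/2500 = 134134.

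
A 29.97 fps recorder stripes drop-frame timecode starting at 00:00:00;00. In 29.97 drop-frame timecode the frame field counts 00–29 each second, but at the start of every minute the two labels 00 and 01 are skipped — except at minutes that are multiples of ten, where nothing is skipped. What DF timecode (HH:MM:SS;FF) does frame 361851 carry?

03:21:13;23

Ten DF minutes hold 17982 frames, so frame 361851 lies in block 20 (frames 359640–377621) with 2211 frames into that block.
The block's first minute is 1800 frames and the rest 1798 each; 2211 frames reaches minute 1, so 20 × 18 + 1 × 2 = 362 labels have been skipped so far.
Adding those back, label number 361851 + 362 = 362213 at 30 labels/s is 12073 s + 23 f = 3 h 21 min 13 s frame 23, i.e. 03:21:13;23.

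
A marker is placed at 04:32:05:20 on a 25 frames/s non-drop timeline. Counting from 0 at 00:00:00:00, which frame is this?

Total seconds to the label: (4 × 3600 + 32 × 60 + 5) = 16325.
Frame index = 16325 × 25 + 20 = 408145.

frame 408145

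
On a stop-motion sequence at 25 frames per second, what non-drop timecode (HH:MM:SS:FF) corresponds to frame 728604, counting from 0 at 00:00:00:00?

728604 ÷ 25 = 29144 full seconds, remainder 4 frames.
29144 s = 8 h 5 min 44 s.
Timecode: 08:05:44:04.

08:05:44:04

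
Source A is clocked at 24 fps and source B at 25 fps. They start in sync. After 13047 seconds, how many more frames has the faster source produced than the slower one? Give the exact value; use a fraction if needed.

A emits 24 × 13047 = 313128 frames; B emits 25 × 13047 = 326175.
Difference = 13047 frames; B is ahead of A.

13047 frames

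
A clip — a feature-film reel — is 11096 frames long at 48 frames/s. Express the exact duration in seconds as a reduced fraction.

1387/6 seconds

Running time = 11096 ÷ (48) = 11096 × 1/48 = 1387/6 s.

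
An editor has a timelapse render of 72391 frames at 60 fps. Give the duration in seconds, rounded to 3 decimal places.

1206.517 seconds

Running time = 72391 × 1/60 = 72391/60 s ≈ 1206.517 s.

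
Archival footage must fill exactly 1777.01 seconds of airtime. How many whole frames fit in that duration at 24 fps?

42648 frames

Frames = 1777.01 × 24 = 1066206/25 ≈ 42648.2400.
Complete frames: 42648.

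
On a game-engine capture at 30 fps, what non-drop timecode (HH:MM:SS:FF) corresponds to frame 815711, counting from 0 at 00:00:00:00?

07:33:10:11

815711 ÷ 30 = 27190 full seconds, remainder 11 frames.
27190 s = 7 h 33 min 10 s.
Timecode: 07:33:10:11.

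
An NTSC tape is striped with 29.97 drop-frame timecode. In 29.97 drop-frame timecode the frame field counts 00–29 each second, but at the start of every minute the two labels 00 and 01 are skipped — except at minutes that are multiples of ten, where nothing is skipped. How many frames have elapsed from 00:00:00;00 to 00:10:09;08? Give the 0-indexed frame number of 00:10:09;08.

Complete 10-minute blocks: 1, each 17982 frames → 17982.
Remaining 0 whole minutes in the current block: 0 frames.
Within the current minute: 9 × 30 + 8 = 278. Total = 17982 + 0 + 278 = 18260.

18260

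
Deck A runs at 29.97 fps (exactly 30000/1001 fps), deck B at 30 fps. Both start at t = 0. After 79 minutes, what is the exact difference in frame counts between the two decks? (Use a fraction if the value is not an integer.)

79 min = 4740 s.
A emits 30000/1001 × 4740 = 142200000/1001 frames; B emits 30 × 4740 = 142200.
Difference = 142200/1001 frames (≈ 142.0579); B is ahead of A.

142200/1001 frames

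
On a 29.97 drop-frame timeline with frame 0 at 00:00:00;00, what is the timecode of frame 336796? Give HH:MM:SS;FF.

03:07:17;24

Each 10-minute DF block holds 10 × 60 × 30 − 9 × 2 = 17982 frames. 336796 ÷ 17982 → 18 full blocks, remainder 13120.
Within the partial block the first minute is 1800 frames and each further minute 1798, so 7 further minute boundaries passed. Total skipped labels = 18 × 18 + 2 × 7 = 338.
Non-drop label index = 336796 + 338 = 337134; at 30 labels/s that is 03:07:17:24, i.e. DF 03:07:17;24.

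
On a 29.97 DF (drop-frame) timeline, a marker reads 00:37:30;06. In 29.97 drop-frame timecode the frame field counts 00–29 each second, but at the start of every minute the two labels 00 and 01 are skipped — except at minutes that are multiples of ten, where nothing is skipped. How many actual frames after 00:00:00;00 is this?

67438

As if non-drop at 30 labels/s: (0 × 3600 + 37 × 60 + 30) × 30 + 6 = 67506.
Minute boundaries passed: 37; those not divisible by 10: 37 − 3 = 34; dropped labels = 2 × 34 = 68.
Actual frame index = 67506 − 68 = 67438.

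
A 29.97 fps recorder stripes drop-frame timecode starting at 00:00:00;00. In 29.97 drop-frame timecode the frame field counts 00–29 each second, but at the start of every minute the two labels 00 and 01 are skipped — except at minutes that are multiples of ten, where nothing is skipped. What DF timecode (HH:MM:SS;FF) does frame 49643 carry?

00:27:36;13

Ten DF minutes hold 17982 frames, so frame 49643 lies in block 2 (frames 35964–53945) with 13679 frames into that block.
The block's first minute is 1800 frames and the rest 1798 each; 13679 frames reaches minute 7, so 2 × 18 + 7 × 2 = 50 labels have been skipped so far.
Adding those back, label number 49643 + 50 = 49693 at 30 labels/s is 1656 s + 13 f = 0 h 27 min 36 s frame 13, i.e. 00:27:36;13.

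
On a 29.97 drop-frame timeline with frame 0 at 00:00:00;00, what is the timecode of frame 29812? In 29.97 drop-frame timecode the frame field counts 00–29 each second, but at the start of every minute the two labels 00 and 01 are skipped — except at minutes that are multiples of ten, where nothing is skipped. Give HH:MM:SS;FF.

00:16:34;22

Ten DF minutes hold 17982 frames, so frame 29812 lies in block 1 (frames 17982–35963) with 11830 frames into that block.
The block's first minute is 1800 frames and the rest 1798 each; 11830 frames reaches minute 6, so 1 × 18 + 6 × 2 = 30 labels have been skipped so far.
Adding those back, label number 29812 + 30 = 29842 at 30 labels/s is 994 s + 22 f = 0 h 16 min 34 s frame 22, i.e. 00:16:34;22.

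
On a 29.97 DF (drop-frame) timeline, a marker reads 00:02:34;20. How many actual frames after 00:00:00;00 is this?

4636

As if non-drop at 30 labels/s: (0 × 3600 + 2 × 60 + 34) × 30 + 20 = 4640.
Minute boundaries passed: 2; those not divisible by 10: 2 − 0 = 2; dropped labels = 2 × 2 = 4.
Actual frame index = 4640 − 4 = 4636.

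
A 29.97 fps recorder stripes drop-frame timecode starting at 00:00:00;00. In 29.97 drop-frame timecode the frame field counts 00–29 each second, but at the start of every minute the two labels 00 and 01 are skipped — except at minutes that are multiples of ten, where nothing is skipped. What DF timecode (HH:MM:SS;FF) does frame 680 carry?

00:00:22;20

Ten DF minutes hold 17982 frames, so frame 680 lies in block 0 (frames 0–17981) with 680 frames into that block.
The block's first minute is 1800 frames and the rest 1798 each; 680 frames reaches minute 0, so 0 × 18 + 0 × 2 = 0 labels have been skipped so far.
Adding those back, label number 680 + 0 = 680 at 30 labels/s is 22 s + 20 f = 0 h 0 min 22 s frame 20, i.e. 00:00:22;20.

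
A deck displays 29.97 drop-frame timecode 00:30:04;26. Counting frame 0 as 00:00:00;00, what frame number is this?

As if non-drop at 30 labels/s: (0 × 3600 + 30 × 60 + 4) × 30 + 26 = 54146.
Minute boundaries passed: 30; those not divisible by 10: 30 − 3 = 27; dropped labels = 2 × 27 = 54.
Actual frame index = 54146 − 54 = 54092.

54092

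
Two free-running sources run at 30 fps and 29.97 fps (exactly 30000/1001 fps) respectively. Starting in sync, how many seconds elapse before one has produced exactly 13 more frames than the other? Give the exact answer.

13013/30 seconds

The gap grows by |30000/1001 − 30| = 30/1001 frames per second.
Time for a 13-frame gap: 13 ÷ (30/1001) = 13013/30 s.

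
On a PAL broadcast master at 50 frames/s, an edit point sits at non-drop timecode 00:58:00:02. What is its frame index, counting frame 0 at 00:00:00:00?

frame 174002

Total seconds to the label: (0 × 3600 + 58 × 60 + 0) = 3480.
Frame index = 3480 × 50 + 2 = 174002.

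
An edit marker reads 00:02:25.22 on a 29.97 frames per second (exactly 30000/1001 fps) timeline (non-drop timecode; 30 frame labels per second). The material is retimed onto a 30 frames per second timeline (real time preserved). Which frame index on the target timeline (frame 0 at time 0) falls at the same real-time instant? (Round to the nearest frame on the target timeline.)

frame 4376

Source frame index: (0×3600 + 2×60 + 25) × 30 + 22 = 4372.
Real time: 4372 / (30000/1001) = 1094093/7500 s.
Target frame: (1094093/7500) × (30) = 1094093/250 ≈ 4376.372 → 4376.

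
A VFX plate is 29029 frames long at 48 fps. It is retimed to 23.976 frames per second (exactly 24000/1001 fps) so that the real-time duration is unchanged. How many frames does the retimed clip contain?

Target frames = source frames × (target rate / source rate) = 29029 × (24000/1001)/(48) = 29029 × 500/1001 = 14500.

14500 frames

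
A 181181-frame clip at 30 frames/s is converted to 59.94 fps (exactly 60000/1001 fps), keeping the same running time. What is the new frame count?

Target frames = source frames × (target rate / source rate) = 181181 × (60000/1001)/(30) = 181181 × 2000/1001 = 362000.

362000 frames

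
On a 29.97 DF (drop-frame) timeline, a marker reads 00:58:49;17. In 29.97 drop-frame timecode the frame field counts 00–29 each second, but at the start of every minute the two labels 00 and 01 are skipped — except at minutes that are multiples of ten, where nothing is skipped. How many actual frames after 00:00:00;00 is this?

Complete 10-minute blocks: 5, each 17982 frames → 89910.
Remaining 8 whole minutes in the current block: 1800 + 7 × 1798 = 14386 frames.
Within the current minute: 49 × 30 + 17 − 2 = 1485 (labels ;00/;01 skipped at this minute). Total = 89910 + 14386 + 1485 = 105781.

105781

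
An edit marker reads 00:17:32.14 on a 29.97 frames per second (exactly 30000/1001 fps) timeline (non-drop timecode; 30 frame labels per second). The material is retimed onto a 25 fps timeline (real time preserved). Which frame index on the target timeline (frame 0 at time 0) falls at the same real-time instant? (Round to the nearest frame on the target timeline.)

frame 26338

Source frame index: (0×3600 + 17×60 + 32) × 30 + 14 = 31574.
Real time: 31574 / (30000/1001) = 15802787/15000 s.
Target frame: (15802787/15000) × (25) = 15802787/600 ≈ 26337.978 → 26338.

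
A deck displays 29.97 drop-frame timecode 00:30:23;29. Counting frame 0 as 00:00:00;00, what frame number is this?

54665

Complete 10-minute blocks: 3, each 17982 frames → 53946.
Remaining 0 whole minutes in the current block: 0 frames.
Within the current minute: 23 × 30 + 29 = 719. Total = 53946 + 0 + 719 = 54665.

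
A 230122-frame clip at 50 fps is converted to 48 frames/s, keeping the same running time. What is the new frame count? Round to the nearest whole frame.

Frames at target rate = 230122 × (48) / (50) = 5522928/25 ≈ 220917.120.
Nearest whole frame: 220917.

220917 frames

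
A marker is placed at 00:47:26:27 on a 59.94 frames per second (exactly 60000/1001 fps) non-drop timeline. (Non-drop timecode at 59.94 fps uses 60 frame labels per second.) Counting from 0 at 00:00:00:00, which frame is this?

frame 170787

Total seconds to the label: (0 × 3600 + 47 × 60 + 26) = 2846.
Frame index = 2846 × 60 + 27 = 170787.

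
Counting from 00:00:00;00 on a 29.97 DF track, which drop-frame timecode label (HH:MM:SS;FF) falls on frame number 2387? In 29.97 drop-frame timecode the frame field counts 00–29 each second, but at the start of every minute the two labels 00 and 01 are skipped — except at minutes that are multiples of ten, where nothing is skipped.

00:01:19;19

Each 10-minute DF block holds 10 × 60 × 30 − 9 × 2 = 17982 frames. 2387 ÷ 17982 → 0 full blocks, remainder 2387.
Within the partial block the first minute is 1800 frames and each further minute 1798, so 1 further minute boundary passed. Total skipped labels = 18 × 0 + 2 × 1 = 2.
Non-drop label index = 2387 + 2 = 2389; at 30 labels/s that is 00:01:19:19, i.e. DF 00:01:19;19.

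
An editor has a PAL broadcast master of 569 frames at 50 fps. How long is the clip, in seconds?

Running time = 569 / (50) = 11.38 s.

11.38 seconds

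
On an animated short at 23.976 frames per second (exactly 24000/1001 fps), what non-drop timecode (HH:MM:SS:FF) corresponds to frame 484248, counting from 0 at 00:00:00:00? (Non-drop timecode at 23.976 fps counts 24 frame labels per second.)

05:36:17:00

484248 ÷ 24 = 20177 full seconds, remainder 0 frames.
20177 s = 5 h 36 min 17 s.
Timecode: 05:36:17:00.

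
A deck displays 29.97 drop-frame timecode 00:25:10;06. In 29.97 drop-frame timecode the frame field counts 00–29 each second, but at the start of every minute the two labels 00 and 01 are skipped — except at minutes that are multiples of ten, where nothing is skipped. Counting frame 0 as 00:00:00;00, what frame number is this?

As if non-drop at 30 labels/s: (0 × 3600 + 25 × 60 + 10) × 30 + 6 = 45306.
Minute boundaries passed: 25; those not divisible by 10: 25 − 2 = 23; dropped labels = 2 × 23 = 46.
Actual frame index = 45306 − 46 = 45260.

45260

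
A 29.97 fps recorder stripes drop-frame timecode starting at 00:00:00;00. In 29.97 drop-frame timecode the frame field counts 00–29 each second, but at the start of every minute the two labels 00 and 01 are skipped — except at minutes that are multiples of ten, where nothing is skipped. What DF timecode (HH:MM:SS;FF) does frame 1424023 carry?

Ten DF minutes hold 17982 frames, so frame 1424023 lies in block 79 (frames 1420578–1438559) with 3445 frames into that block.
The block's first minute is 1800 frames and the rest 1798 each; 3445 frames reaches minute 1, so 79 × 18 + 1 × 2 = 1424 labels have been skipped so far.
Adding those back, label number 1424023 + 1424 = 1425447 at 30 labels/s is 47514 s + 27 f = 13 h 11 min 54 s frame 27, i.e. 13:11:54;27.

13:11:54;27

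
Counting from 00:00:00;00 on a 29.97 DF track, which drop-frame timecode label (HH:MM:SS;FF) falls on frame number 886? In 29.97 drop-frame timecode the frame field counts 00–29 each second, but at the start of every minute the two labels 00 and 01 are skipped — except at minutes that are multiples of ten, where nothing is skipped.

00:00:29;16

Each 10-minute DF block holds 10 × 60 × 30 − 9 × 2 = 17982 frames. 886 ÷ 17982 → 0 full blocks, remainder 886.
Within the partial block the first minute is 1800 frames and each further minute 1798, so 0 further minute boundaries passed. Total skipped labels = 18 × 0 + 2 × 0 = 0.
Non-drop label index = 886 + 0 = 886; at 30 labels/s that is 00:00:29:16, i.e. DF 00:00:29;16.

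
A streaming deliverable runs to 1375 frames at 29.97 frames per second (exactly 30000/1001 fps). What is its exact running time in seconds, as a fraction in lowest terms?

Running time = 1375 ÷ (30000/1001) = 1375 × 1001/30000 = 11011/240 s.

11011/240 seconds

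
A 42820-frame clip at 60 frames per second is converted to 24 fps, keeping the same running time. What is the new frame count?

Target frames = source frames × (target rate / source rate) = 42820 × (24)/(60) = 42820 × 2/5 = 17128.

17128 frames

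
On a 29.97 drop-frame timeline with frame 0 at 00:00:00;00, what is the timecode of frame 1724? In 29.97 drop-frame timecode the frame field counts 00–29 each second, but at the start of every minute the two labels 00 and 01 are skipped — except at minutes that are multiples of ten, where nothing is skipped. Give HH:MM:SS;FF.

Each 10-minute DF block holds 10 × 60 × 30 − 9 × 2 = 17982 frames. 1724 ÷ 17982 → 0 full blocks, remainder 1724.
Within the partial block the first minute is 1800 frames and each further minute 1798, so 0 further minute boundaries passed. Total skipped labels = 18 × 0 + 2 × 0 = 0.
Non-drop label index = 1724 + 0 = 1724; at 30 labels/s that is 00:00:57:14, i.e. DF 00:00:57;14.

00:00:57;14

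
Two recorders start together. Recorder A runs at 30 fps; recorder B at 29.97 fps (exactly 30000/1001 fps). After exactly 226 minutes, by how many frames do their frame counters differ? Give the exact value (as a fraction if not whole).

406800/1001 frames

226 min = 13560 s.
A emits 30 × 13560 = 406800 frames; B emits 30000/1001 × 13560 = 406800000/1001.
Difference = 406800/1001 frames (≈ 406.3936); B is behind A.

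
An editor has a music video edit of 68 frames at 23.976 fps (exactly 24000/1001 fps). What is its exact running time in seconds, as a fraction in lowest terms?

17017/6000 seconds

Running time = 68 ÷ (24000/1001) = 68 × 1001/24000 = 17017/6000 s.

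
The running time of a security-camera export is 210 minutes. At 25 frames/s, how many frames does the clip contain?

315000 frames

210 min = 12600 s.
Frames = 12600 × 25 = 315000.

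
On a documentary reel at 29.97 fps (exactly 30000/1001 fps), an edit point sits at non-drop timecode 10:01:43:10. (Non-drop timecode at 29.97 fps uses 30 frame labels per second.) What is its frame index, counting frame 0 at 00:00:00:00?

Total seconds to the label: (10 × 3600 + 1 × 60 + 43) = 36103.
Frame index = 36103 × 30 + 10 = 1083100.

1083100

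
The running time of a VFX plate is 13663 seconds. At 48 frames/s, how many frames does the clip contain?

655824 frames

Frames = 13663 × 48 = 655824.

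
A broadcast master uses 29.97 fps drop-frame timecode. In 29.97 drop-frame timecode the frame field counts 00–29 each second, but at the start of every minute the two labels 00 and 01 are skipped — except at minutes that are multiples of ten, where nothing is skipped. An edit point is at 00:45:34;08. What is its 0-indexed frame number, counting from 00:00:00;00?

Complete 10-minute blocks: 4, each 17982 frames → 71928.
Remaining 5 whole minutes in the current block: 1800 + 4 × 1798 = 8992 frames.
Within the current minute: 34 × 30 + 8 − 2 = 1026 (labels ;00/;01 skipped at this minute). Total = 71928 + 8992 + 1026 = 81946.

81946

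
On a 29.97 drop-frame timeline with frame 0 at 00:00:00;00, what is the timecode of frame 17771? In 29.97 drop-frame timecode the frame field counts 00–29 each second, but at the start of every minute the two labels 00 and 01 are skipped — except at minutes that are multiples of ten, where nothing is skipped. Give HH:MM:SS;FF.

00:09:52;29

Each 10-minute DF block holds 10 × 60 × 30 − 9 × 2 = 17982 frames. 17771 ÷ 17982 → 0 full blocks, remainder 17771.
Within the partial block the first minute is 1800 frames and each further minute 1798, so 9 further minute boundaries passed. Total skipped labels = 18 × 0 + 2 × 9 = 18.
Non-drop label index = 17771 + 18 = 17789; at 30 labels/s that is 00:09:52:29, i.e. DF 00:09:52;29.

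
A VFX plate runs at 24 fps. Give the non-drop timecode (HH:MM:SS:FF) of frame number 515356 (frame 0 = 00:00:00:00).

515356 ÷ 24 = 21473 full seconds, remainder 4 frames.
21473 s = 5 h 57 min 53 s.
Timecode: 05:57:53:04.

05:57:53:04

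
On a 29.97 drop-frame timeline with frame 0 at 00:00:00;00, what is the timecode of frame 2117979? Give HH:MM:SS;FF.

19:37:49;29

Ten DF minutes hold 17982 frames, so frame 2117979 lies in block 117 (frames 2103894–2121875) with 14085 frames into that block.
The block's first minute is 1800 frames and the rest 1798 each; 14085 frames reaches minute 7, so 117 × 18 + 7 × 2 = 2120 labels have been skipped so far.
Adding those back, label number 2117979 + 2120 = 2120099 at 30 labels/s is 70669 s + 29 f = 19 h 37 min 49 s frame 29, i.e. 19:37:49;29.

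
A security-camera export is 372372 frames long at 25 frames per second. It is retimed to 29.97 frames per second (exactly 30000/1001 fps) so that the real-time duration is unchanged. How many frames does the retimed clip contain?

Target frames = source frames × (target rate / source rate) = 372372 × (30000/1001)/(25) = 372372 × 1200/1001 = 446400.

446400 frames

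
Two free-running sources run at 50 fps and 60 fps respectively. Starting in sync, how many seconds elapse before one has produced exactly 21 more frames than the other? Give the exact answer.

The gap grows by |60 − 50| = 10 frames per second.
Time for a 21-frame gap: 21 ÷ (10) = 2.1 s.

2.1 seconds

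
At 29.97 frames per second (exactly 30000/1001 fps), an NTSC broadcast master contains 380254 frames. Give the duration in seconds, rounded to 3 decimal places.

Running time = 380254 × 1001/30000 = 190317127/15000 s ≈ 12687.808 s.

12687.808 seconds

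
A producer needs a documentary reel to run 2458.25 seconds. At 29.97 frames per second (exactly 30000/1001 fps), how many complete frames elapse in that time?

Frames = 2458.25 × 30000/1001 = 73747500/1001 ≈ 73673.8262.
Complete frames: 73673.

73673 frames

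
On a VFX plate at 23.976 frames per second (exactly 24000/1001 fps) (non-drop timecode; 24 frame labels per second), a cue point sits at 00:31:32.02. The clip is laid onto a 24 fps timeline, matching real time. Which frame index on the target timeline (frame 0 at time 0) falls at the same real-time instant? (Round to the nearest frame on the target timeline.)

Source frame index: (0×3600 + 31×60 + 32) × 24 + 2 = 45410.
Real time: 45410 / (24000/1001) = 4545541/2400 s.
Target frame: (4545541/2400) × (24) = 4545541/100 ≈ 45455.410 → 45455.

frame 45455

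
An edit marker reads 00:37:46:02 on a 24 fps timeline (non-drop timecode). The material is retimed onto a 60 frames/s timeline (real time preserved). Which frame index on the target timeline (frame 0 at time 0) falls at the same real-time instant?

Source frame index: (0×3600 + 37×60 + 46) × 24 + 2 = 54386.
Real time: 54386 / (24) = 27193/12 s.
Target frame: (27193/12) × (60) = 135965.

frame 135965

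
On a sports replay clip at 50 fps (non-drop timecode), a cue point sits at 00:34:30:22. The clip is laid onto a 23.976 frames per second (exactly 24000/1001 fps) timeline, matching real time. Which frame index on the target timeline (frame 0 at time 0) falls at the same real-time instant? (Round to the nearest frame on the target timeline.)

frame 49641

Source frame index: (0×3600 + 34×60 + 30) × 50 + 22 = 103522.
Real time: 103522 / (50) = 51761/25 s.
Target frame: (51761/25) × (24000/1001) = 49690560/1001 ≈ 49640.919 → 49641.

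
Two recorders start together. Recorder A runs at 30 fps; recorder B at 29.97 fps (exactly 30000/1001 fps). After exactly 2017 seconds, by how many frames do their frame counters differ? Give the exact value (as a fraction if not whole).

A emits 30 × 2017 = 60510 frames; B emits 30000/1001 × 2017 = 60510000/1001.
Difference = 60510/1001 frames (≈ 60.4496); B is behind A.

60510/1001 frames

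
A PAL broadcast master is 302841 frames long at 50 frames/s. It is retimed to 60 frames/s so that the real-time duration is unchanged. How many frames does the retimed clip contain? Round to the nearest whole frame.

Frames at target rate = 302841 × (60) / (50) = 1817046/5 ≈ 363409.200.
Nearest whole frame: 363409.

363409 frames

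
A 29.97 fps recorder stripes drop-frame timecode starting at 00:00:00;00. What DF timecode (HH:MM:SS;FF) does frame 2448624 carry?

22:41:42;14

Ten DF minutes hold 17982 frames, so frame 2448624 lies in block 136 (frames 2445552–2463533) with 3072 frames into that block.
The block's first minute is 1800 frames and the rest 1798 each; 3072 frames reaches minute 1, so 136 × 18 + 1 × 2 = 2450 labels have been skipped so far.
Adding those back, label number 2448624 + 2450 = 2451074 at 30 labels/s is 81702 s + 14 f = 22 h 41 min 42 s frame 14, i.e. 22:41:42;14.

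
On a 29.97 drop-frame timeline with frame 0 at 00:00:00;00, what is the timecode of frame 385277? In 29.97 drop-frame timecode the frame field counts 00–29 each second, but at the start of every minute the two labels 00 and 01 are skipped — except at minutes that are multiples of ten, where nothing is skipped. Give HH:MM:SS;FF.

03:34:15;13

Ten DF minutes hold 17982 frames, so frame 385277 lies in block 21 (frames 377622–395603) with 7655 frames into that block.
The block's first minute is 1800 frames and the rest 1798 each; 7655 frames reaches minute 4, so 21 × 18 + 4 × 2 = 386 labels have been skipped so far.
Adding those back, label number 385277 + 386 = 385663 at 30 labels/s is 12855 s + 13 f = 3 h 34 min 15 s frame 13, i.e. 03:34:15;13.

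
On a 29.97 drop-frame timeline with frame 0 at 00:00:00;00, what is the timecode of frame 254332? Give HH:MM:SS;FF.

02:21:26;06

Each 10-minute DF block holds 10 × 60 × 30 − 9 × 2 = 17982 frames. 254332 ÷ 17982 → 14 full blocks, remainder 2584.
Within the partial block the first minute is 1800 frames and each further minute 1798, so 1 further minute boundary passed. Total skipped labels = 18 × 14 + 2 × 1 = 254.
Non-drop label index = 254332 + 254 = 254586; at 30 labels/s that is 02:21:26:06, i.e. DF 02:21:26;06.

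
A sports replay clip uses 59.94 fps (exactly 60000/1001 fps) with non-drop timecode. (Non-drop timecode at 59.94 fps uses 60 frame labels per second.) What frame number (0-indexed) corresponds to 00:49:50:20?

179420

Total seconds to the label: (0 × 3600 + 49 × 60 + 50) = 2990.
Frame index = 2990 × 60 + 20 = 179420.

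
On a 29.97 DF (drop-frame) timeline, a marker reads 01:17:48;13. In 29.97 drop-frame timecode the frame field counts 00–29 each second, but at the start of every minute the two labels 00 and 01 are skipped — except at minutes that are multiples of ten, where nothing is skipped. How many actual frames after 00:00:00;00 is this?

As if non-drop at 30 labels/s: (1 × 3600 + 17 × 60 + 48) × 30 + 13 = 140053.
Minute boundaries passed: 77; those not divisible by 10: 77 − 7 = 70; dropped labels = 2 × 70 = 140.
Actual frame index = 140053 − 140 = 139913.

139913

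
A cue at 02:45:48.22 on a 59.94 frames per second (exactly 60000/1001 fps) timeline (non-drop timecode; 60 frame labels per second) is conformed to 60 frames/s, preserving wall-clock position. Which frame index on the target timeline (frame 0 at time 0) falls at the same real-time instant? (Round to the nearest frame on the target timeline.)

Source frame index: (2×3600 + 45×60 + 48) × 60 + 22 = 596902.
Real time: 596902 / (60000/1001) = 298749451/30000 s.
Target frame: (298749451/30000) × (60) = 298749451/500 ≈ 597498.902 → 597499.

frame 597499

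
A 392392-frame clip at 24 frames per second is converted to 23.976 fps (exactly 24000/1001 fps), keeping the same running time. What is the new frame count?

392000 frames

Target frames = source frames × (target rate / source rate) = 392392 × (24000/1001)/(24) = 392392 × 1000/1001 = 392000.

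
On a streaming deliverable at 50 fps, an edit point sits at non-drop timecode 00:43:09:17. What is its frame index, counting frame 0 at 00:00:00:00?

frame 129467

Total seconds to the label: (0 × 3600 + 43 × 60 + 9) = 2589.
Frame index = 2589 × 50 + 17 = 129467.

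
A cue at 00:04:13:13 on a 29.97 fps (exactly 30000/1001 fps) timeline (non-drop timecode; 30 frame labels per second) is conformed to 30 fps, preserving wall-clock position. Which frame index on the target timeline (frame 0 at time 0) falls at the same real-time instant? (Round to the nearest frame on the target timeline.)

Source frame index: (0×3600 + 4×60 + 13) × 30 + 13 = 7603.
Real time: 7603 / (30000/1001) = 7610603/30000 s.
Target frame: (7610603/30000) × (30) = 7610603/1000 ≈ 7610.603 → 7611.

frame 7611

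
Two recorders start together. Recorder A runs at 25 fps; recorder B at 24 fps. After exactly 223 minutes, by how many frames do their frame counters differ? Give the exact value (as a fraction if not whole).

13380 frames

223 min = 13380 s.
A emits 25 × 13380 = 334500 frames; B emits 24 × 13380 = 321120.
Difference = 13380 frames; B is behind A.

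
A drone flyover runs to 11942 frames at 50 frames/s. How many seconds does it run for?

Running time = 11942 / (50) = 238.84 s.

238.84 seconds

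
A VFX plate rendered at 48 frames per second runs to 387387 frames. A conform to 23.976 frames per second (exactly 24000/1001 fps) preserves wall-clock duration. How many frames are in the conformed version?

Target frames = source frames × (target rate / source rate) = 387387 × (24000/1001)/(48) = 387387 × 500/1001 = 193500.

193500 frames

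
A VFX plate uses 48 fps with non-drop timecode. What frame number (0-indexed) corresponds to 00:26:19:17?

Total seconds to the label: (0 × 3600 + 26 × 60 + 19) = 1579.
Frame index = 1579 × 48 + 17 = 75809.

frame 75809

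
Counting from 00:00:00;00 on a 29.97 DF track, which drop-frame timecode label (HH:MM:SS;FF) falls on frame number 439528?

Ten DF minutes hold 17982 frames, so frame 439528 lies in block 24 (frames 431568–449549) with 7960 frames into that block.
The block's first minute is 1800 frames and the rest 1798 each; 7960 frames reaches minute 4, so 24 × 18 + 4 × 2 = 440 labels have been skipped so far.
Adding those back, label number 439528 + 440 = 439968 at 30 labels/s is 14665 s + 18 f = 4 h 4 min 25 s frame 18, i.e. 04:04:25;18.

04:04:25;18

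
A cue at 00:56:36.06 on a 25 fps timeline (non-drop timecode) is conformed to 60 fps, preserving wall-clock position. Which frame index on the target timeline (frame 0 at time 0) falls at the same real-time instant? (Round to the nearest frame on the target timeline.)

Source frame index: (0×3600 + 56×60 + 36) × 25 + 6 = 84906.
Real time: 84906 / (25) = 84906/25 s.
Target frame: (84906/25) × (60) = 1018872/5 ≈ 203774.400 → 203774.

frame 203774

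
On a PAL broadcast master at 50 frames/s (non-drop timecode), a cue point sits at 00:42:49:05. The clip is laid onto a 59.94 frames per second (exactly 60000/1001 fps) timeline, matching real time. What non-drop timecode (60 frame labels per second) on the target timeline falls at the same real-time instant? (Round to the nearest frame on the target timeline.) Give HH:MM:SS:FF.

00:42:46:32

Source frame index: (0×3600 + 42×60 + 49) × 50 + 5 = 128455.
Real time: 128455 / (50) = 25691/10 s.
Target frame: (25691/10) × (60000/1001) = 154146000/1001 ≈ 153992.008 → 153992.
At 60 labels/s: frame 153992 → 00:42:46:32.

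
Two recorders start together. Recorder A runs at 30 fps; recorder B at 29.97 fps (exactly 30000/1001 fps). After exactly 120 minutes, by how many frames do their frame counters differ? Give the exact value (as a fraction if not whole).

120 min = 7200 s.
A emits 30 × 7200 = 216000 frames; B emits 30000/1001 × 7200 = 216000000/1001.
Difference = 216000/1001 frames (≈ 215.7842); B is behind A.

216000/1001 frames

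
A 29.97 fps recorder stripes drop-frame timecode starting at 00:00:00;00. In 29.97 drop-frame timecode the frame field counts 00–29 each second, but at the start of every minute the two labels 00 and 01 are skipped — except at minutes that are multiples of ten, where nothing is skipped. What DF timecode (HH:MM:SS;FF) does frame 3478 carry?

00:01:56;00

Ten DF minutes hold 17982 frames, so frame 3478 lies in block 0 (frames 0–17981) with 3478 frames into that block.
The block's first minute is 1800 frames and the rest 1798 each; 3478 frames reaches minute 1, so 0 × 18 + 1 × 2 = 2 labels have been skipped so far.
Adding those back, label number 3478 + 2 = 3480 at 30 labels/s is 116 s + 0 f = 0 h 1 min 56 s frame 0, i.e. 00:01:56;00.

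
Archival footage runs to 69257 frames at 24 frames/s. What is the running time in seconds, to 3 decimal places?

Running time = 69257 × 1/24 = 69257/24 s ≈ 2885.708 s.

2885.708 seconds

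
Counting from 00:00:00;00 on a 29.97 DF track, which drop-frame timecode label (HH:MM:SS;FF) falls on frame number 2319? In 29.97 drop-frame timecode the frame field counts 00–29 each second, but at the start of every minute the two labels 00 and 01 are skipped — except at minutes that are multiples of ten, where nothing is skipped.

Ten DF minutes hold 17982 frames, so frame 2319 lies in block 0 (frames 0–17981) with 2319 frames into that block.
The block's first minute is 1800 frames and the rest 1798 each; 2319 frames reaches minute 1, so 0 × 18 + 1 × 2 = 2 labels have been skipped so far.
Adding those back, label number 2319 + 2 = 2321 at 30 labels/s is 77 s + 11 f = 0 h 1 min 17 s frame 11, i.e. 00:01:17;11.

00:01:17;11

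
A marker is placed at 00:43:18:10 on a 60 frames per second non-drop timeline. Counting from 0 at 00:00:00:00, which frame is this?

Total seconds to the label: (0 × 3600 + 43 × 60 + 18) = 2598.
Frame index = 2598 × 60 + 10 = 155890.

155890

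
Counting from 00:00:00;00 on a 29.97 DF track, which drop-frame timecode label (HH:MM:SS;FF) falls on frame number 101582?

Ten DF minutes hold 17982 frames, so frame 101582 lies in block 5 (frames 89910–107891) with 11672 frames into that block.
The block's first minute is 1800 frames and the rest 1798 each; 11672 frames reaches minute 6, so 5 × 18 + 6 × 2 = 102 labels have been skipped so far.
Adding those back, label number 101582 + 102 = 101684 at 30 labels/s is 3389 s + 14 f = 0 h 56 min 29 s frame 14, i.e. 00:56:29;14.

00:56:29;14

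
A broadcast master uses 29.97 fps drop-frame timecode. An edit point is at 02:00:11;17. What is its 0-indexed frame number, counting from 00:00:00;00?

Complete 10-minute blocks: 12, each 17982 frames → 215784.
Remaining 0 whole minutes in the current block: 0 frames.
Within the current minute: 11 × 30 + 17 = 347. Total = 215784 + 0 + 347 = 216131.

216131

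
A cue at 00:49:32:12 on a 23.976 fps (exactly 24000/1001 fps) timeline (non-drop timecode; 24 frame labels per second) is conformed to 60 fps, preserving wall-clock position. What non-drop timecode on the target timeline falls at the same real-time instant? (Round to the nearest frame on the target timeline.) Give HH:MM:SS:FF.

Source frame index: (0×3600 + 49×60 + 32) × 24 + 12 = 71340.
Real time: 71340 / (24000/1001) = 1190189/400 s.
Target frame: (1190189/400) × (60) = 3570567/20 ≈ 178528.350 → 178528.
At 60 labels/s: frame 178528 → 00:49:35:28.

00:49:35:28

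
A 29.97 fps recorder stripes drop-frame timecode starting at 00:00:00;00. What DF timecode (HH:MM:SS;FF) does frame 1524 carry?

00:00:50;24

Ten DF minutes hold 17982 frames, so frame 1524 lies in block 0 (frames 0–17981) with 1524 frames into that block.
The block's first minute is 1800 frames and the rest 1798 each; 1524 frames reaches minute 0, so 0 × 18 + 0 × 2 = 0 labels have been skipped so far.
Adding those back, label number 1524 + 0 = 1524 at 30 labels/s is 50 s + 24 f = 0 h 0 min 50 s frame 24, i.e. 00:00:50;24.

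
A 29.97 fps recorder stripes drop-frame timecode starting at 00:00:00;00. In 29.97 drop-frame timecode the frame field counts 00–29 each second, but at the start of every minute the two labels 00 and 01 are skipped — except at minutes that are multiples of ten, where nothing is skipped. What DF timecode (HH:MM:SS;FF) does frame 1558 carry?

00:00:51;28

Ten DF minutes hold 17982 frames, so frame 1558 lies in block 0 (frames 0–17981) with 1558 frames into that block.
The block's first minute is 1800 frames and the rest 1798 each; 1558 frames reaches minute 0, so 0 × 18 + 0 × 2 = 0 labels have been skipped so far.
Adding those back, label number 1558 + 0 = 1558 at 30 labels/s is 51 s + 28 f = 0 h 0 min 51 s frame 28, i.e. 00:00:51;28.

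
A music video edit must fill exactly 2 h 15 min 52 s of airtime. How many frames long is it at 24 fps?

2 h 15 min 52 s = 8152 s.
Frames = 8152 × 24 = 195648.

195648 frames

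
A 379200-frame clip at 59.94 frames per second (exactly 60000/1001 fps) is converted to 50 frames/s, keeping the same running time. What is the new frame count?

316316 frames

Target frames = source frames × (target rate / source rate) = 379200 × (50)/(60000/1001) = 379200 × 1001/1200 = 316316.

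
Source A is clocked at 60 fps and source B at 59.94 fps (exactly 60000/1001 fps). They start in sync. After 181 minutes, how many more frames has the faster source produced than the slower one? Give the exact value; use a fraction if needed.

181 min = 10860 s.
A emits 60 × 10860 = 651600 frames; B emits 60000/1001 × 10860 = 651600000/1001.
Difference = 651600/1001 frames (≈ 650.9491); B is behind A.

651600/1001 frames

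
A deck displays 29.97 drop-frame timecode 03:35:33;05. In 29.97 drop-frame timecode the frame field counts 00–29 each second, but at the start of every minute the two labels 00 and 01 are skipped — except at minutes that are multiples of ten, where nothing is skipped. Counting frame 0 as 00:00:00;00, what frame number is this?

As if non-drop at 30 labels/s: (3 × 3600 + 35 × 60 + 33) × 30 + 5 = 387995.
Minute boundaries passed: 215; those not divisible by 10: 215 − 21 = 194; dropped labels = 2 × 194 = 388.
Actual frame index = 387995 − 388 = 387607.

387607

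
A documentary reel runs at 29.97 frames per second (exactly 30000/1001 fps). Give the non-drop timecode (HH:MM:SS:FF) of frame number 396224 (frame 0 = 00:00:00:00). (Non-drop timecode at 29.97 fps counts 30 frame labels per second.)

396224 ÷ 30 = 13207 full seconds, remainder 14 frames.
13207 s = 3 h 40 min 7 s.
Timecode: 03:40:07:14.

03:40:07:14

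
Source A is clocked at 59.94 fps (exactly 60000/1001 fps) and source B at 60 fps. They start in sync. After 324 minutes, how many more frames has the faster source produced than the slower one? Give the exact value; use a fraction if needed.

1166400/1001 frames

324 min = 19440 s.
A emits 60000/1001 × 19440 = 1166400000/1001 frames; B emits 60 × 19440 = 1166400.
Difference = 1166400/1001 frames (≈ 1165.2348); B is ahead of A.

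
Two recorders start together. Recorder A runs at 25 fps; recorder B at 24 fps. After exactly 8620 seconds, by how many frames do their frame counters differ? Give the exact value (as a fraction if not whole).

A emits 25 × 8620 = 215500 frames; B emits 24 × 8620 = 206880.
Difference = 8620 frames; B is behind A.

8620 frames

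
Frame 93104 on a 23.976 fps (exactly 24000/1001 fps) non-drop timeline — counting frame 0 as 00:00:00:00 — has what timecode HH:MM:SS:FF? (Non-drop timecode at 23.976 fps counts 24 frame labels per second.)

01:04:39:08

93104 ÷ 24 = 3879 full seconds, remainder 8 frames.
3879 s = 1 h 4 min 39 s.
Timecode: 01:04:39:08.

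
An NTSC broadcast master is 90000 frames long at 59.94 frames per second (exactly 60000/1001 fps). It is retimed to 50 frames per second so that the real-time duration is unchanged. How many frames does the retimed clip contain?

Target frames = source frames × (target rate / source rate) = 90000 × (50)/(60000/1001) = 90000 × 1001/1200 = 75075.

75075 frames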